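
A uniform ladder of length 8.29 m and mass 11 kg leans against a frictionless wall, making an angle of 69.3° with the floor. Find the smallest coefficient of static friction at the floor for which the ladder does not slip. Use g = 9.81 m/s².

μ_min ≈ 0.189

Taking torques about the foot of the ladder:
Ladder weight 11×9.81 = 107.9 N acts at 4.145 m along the ladder; its horizontal arm is 4.145·cos69.3° = 1.465 m → τ = 158.1 N·m clockwise.
Wall normal N acts horizontally at the top; its moment arm is the height L sinθ = 8.29·sin69.3° = 7.755 m, counterclockwise.
For rotational equilibrium, N × 7.755 = 158.1, so N = 20.39 N.
ΣFx = 0 ⇒ f = N_wall = 20.39 N. ΣFy = 0 ⇒ N_floor = 107.9 N.
μ_min = f / N_floor = 20.39 / 107.9 = 0.189.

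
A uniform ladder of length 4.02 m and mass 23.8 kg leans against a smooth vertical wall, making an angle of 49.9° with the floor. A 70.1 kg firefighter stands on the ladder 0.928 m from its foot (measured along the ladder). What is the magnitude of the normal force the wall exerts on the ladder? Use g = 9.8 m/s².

N_wall ≈ 232 N

Taking torques about the foot of the ladder:
Ladder weight 23.8×9.8 = 233.2 N acts at 2.01 m along the ladder; its horizontal arm is 2.01·cos49.9° = 1.295 m → τ = 302 N·m clockwise.
Firefighter: 70.1×9.8 = 687 N at 0.928 m → arm 0.5977 m → τ = 410.6 N·m clockwise.
Wall normal N acts horizontally at the top; its moment arm is the height L sinθ = 4.02·sin49.9° = 3.075 m, counterclockwise.
Στ = 0 ⇒ N × 3.075 = 712.6 ⇒ N = 232 N.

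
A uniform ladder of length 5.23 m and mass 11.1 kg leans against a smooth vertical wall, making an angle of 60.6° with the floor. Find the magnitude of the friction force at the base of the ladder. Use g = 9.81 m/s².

Sum moments about the foot of the ladder (the floor normal and friction both act there and drop out).
Ladder weight 11.1×9.81 = 108.9 N acts at 2.615 m along the ladder; its horizontal arm is 2.615·cos60.6° = 1.284 m → τ = 139.8 N·m clockwise.
Wall normal N acts horizontally at the top; its moment arm is the height L sinθ = 5.23·sin60.6° = 4.556 m, counterclockwise.
Balancing moments: N × 4.556 = 139.8, giving N = 30.7 N.
ΣFx = 0: friction at the foot balances the wall's push, so f = N_wall = 30.7 N.

f ≈ 30.7 N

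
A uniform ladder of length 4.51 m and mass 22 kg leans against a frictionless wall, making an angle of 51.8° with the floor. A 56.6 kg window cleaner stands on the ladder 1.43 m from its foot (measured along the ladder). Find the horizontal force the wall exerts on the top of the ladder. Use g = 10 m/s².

Take moments about the foot of the ladder.
Ladder weight 22×10 = 220 N acts at 2.255 m along the ladder; its horizontal arm is 2.255·cos51.8° = 1.395 m → τ = 306.9 N·m clockwise.
Window cleaner: 56.6×10 = 566 N at 1.43 m → arm 0.8843 m → τ = 500.5 N·m clockwise.
Wall normal N acts horizontally at the top; its moment arm is the height L sinθ = 4.51·sin51.8° = 3.544 m, counterclockwise.
Στ = 0 ⇒ N × 3.544 = 807.4 ⇒ N = 228 N.

N_wall ≈ 228 N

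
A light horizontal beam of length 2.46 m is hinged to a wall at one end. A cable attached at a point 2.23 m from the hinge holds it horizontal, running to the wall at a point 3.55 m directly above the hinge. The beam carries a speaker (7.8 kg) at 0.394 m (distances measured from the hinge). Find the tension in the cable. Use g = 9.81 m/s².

About the hinge:
Speaker: 7.8 × 9.81 = 76.52 N down at 0.394 m → arm 0.394 m, τ = 76.52 × 0.394 = 30.15 N·m clockwise.
Total clockwise load moment = 30.15 N·m.
The cable tension T acts at 2.23 m; only its component perpendicular to the beam, T sinθ, produces torque. sinθ = h/√(h²+d²) = 3.55/√(3.55²+2.23²) = 0.8468.
Setting net torque to zero: T × 2.23 × 0.8468 = 30.15 → T = 30.15 / 1.888 = 16 N.

T ≈ 16 N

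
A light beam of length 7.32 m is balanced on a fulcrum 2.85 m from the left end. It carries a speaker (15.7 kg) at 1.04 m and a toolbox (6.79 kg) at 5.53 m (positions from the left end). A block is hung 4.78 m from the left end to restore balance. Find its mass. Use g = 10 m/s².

m ≈ 5.3 kg

Sum moments about the fulcrum (at 2.85 m from the left end) (the support reaction has zero arm there).
Speaker: 15.7 × 10 = 157 N down at 1.04 m → arm 1.81 m, τ = 157 × 1.81 = 284.2 N·m counterclockwise.
Toolbox: 6.79 × 10 = 67.9 N down at 5.53 m → arm 2.68 m, τ = 67.9 × 2.68 = 182 N·m clockwise.
Net moment of known loads = 102.2 N·m counterclockwise.
An unknown mass m at 4.78 m has arm 1.93 m; its moment is m·g·1.93 clockwise.
Setting net torque to zero: m × 10 × 1.93 = 102.2 → m = 102.2 / (10 × 1.93) = 5.3 kg.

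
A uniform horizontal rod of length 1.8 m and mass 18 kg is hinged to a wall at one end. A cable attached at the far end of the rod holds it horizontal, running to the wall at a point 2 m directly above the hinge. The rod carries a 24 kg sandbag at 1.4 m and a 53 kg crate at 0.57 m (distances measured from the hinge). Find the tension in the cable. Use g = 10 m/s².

T ≈ 598 N

About the hinge:
Beam weight: 18 × 10 = 180 N down at 0.9 m → arm 0.9 m, τ = 180 × 0.9 = 162 N·m clockwise.
Sandbag: 24 × 10 = 240 N down at 1.4 m → arm 1.4 m, τ = 240 × 1.4 = 336 N·m clockwise.
Crate: 53 × 10 = 530 N down at 0.57 m → arm 0.57 m, τ = 530 × 0.57 = 302.1 N·m clockwise.
Total clockwise load moment = 800.1 N·m.
The cable tension T acts at 1.8 m; only its component perpendicular to the rod, T sinθ, produces torque. sinθ = h/√(h²+d²) = 2/√(2²+1.8²) = 0.7433.
Στ = 0 ⇒ T × 1.8 × 0.7433 = 800.1 ⇒ T = 800.1 / 1.338 = 598 N.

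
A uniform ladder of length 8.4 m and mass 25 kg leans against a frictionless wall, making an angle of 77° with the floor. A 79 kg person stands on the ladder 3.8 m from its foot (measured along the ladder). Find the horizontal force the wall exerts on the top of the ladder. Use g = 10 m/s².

About the foot of the ladder:
Ladder weight 25×10 = 250 N acts at 4.2 m along the ladder; its horizontal arm is 4.2·cos77° = 0.9448 m → τ = 236.2 N·m clockwise.
Person: 79×10 = 790 N at 3.8 m → arm 0.8548 m → τ = 675.3 N·m clockwise.
Wall normal N acts horizontally at the top; its moment arm is the height L sinθ = 8.4·sin77° = 8.185 m, counterclockwise.
For rotational equilibrium, N × 8.185 = 911.5, so N = 111 N.

N_wall ≈ 111 N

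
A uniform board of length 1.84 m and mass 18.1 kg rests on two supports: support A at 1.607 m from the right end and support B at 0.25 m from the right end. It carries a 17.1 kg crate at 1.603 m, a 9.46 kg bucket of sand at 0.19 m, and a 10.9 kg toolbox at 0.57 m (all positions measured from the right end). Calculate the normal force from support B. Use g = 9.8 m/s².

Sum moments about support A (its reaction then has zero moment arm).
Beam weight: 18.1 × 9.8 = 177.4 N down at 0.92 m → arm 0.687 m, τ = 177.4 × 0.687 = 121.9 N·m clockwise.
Crate: 17.1 × 9.8 = 167.6 N down at 1.603 m → arm 0.004 m, τ = 167.6 × 0.004 = 0.6704 N·m clockwise.
Bucket of sand: 9.46 × 9.8 = 92.71 N down at 0.19 m → arm 1.417 m, τ = 92.71 × 1.417 = 131.4 N·m clockwise.
Toolbox: 10.9 × 9.8 = 106.8 N down at 0.57 m → arm 1.037 m, τ = 106.8 × 1.037 = 110.8 N·m clockwise.
Net load moment about support A = 364.8 N·m clockwise.
Reaction R at support B is upward at 0.25 m, arm 1.357 m → moment R × 1.357 counterclockwise.
For rotational equilibrium, R × 1.357 = 364.8, so R = 269 N.

R_B ≈ 269 N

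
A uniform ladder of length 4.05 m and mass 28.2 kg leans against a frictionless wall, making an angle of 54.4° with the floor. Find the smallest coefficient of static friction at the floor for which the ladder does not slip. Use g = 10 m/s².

μ_min ≈ 0.358

Sum moments about the foot of the ladder (the floor normal and friction both act there and drop out).
Ladder weight 28.2×10 = 282 N acts at 2.025 m along the ladder; its horizontal arm is 2.025·cos54.4° = 1.179 m → τ = 332.5 N·m clockwise.
Wall normal N acts horizontally at the top; its moment arm is the height L sinθ = 4.05·sin54.4° = 3.293 m, counterclockwise.
Setting net torque to zero: N × 3.293 = 332.5 → N = 101 N.
ΣFx = 0 ⇒ f = N_wall = 101 N. ΣFy = 0 ⇒ N_floor = 282 N.
μ_min = f / N_floor = 101 / 282 = 0.358.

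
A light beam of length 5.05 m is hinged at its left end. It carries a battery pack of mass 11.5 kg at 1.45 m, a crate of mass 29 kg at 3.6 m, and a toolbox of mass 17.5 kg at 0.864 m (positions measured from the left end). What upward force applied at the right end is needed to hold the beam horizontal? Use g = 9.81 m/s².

F ≈ 265 N

Choose the left end as the axis so the unknown pivot reaction has zero arm there.
Battery pack: 11.5 × 9.81 = 112.8 N down at 1.45 m → arm 1.45 m, τ = 112.8 × 1.45 = 163.6 N·m clockwise.
Crate: 29 × 9.81 = 284.5 N down at 3.6 m → arm 3.6 m, τ = 284.5 × 3.6 = 1024 N·m clockwise.
Toolbox: 17.5 × 9.81 = 171.7 N down at 0.864 m → arm 0.864 m, τ = 171.7 × 0.864 = 148.3 N·m clockwise.
Net moment of the loads = 1336 N·m clockwise.
The upward force F acts at the right end, arm 5.05 m, giving F × 5.05 counterclockwise.
Balancing moments: F × 5.05 = 1336, giving F = 1336 / 5.05 = 265 N.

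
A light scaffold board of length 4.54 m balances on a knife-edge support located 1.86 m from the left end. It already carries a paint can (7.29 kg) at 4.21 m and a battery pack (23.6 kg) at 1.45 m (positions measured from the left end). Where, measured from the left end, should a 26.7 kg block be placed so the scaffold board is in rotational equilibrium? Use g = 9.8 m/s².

Sum moments about the knife-edge support (at 1.86 m from the left end) (the support reaction has zero arm there).
Paint can: 7.29 × 9.8 = 71.44 N down at 4.21 m → arm 2.35 m, τ = 71.44 × 2.35 = 167.9 N·m clockwise.
Battery pack: 23.6 × 9.8 = 231.3 N down at 1.45 m → arm 0.41 m, τ = 231.3 × 0.41 = 94.83 N·m counterclockwise.
Net moment of existing loads = 73.07 N·m clockwise.
The block weighs 26.7 × 9.8 = 261.7 N and must supply an equal counterclockwise moment, so its lever arm about the knife-edge support is 73.07 / 261.7 = 0.279 m.
That puts it at 1.86 − 0.279 = 1.58 m from the left end.

x ≈ 1.58 m from the left end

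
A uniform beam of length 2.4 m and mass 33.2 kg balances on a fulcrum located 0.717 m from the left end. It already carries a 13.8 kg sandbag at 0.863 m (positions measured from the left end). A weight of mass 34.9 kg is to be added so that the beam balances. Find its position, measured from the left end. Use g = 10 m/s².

x ≈ 0.2 m from the left end

Taking torques about the fulcrum (at 0.717 m from the left end):
Beam weight: 33.2 × 10 = 332 N down at 1.2 m → arm 0.483 m, τ = 332 × 0.483 = 160.4 N·m clockwise.
Sandbag: 13.8 × 10 = 138 N down at 0.863 m → arm 0.146 m, τ = 138 × 0.146 = 20.15 N·m clockwise.
Net moment of existing loads = 180.6 N·m clockwise.
The weight weighs 34.9 × 10 = 349 N and must supply an equal counterclockwise moment, so its lever arm about the fulcrum is 180.6 / 349 = 0.517 m.
That puts it at 0.717 − 0.517 = 0.2 m from the left end.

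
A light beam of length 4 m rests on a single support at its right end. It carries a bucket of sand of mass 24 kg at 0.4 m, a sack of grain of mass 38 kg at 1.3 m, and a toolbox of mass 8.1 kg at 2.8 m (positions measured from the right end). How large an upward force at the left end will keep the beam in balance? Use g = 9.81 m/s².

Taking torques about the right end:
Bucket of sand: 24 × 9.81 = 235.4 N down at 0.4 m → arm 0.4 m, τ = 235.4 × 0.4 = 94.16 N·m counterclockwise.
Sack of grain: 38 × 9.81 = 372.8 N down at 1.3 m → arm 1.3 m, τ = 372.8 × 1.3 = 484.6 N·m counterclockwise.
Toolbox: 8.1 × 9.81 = 79.46 N down at 2.8 m → arm 2.8 m, τ = 79.46 × 2.8 = 222.5 N·m counterclockwise.
Net moment of the loads = 801.3 N·m counterclockwise.
The upward force F acts at the left end, arm 4 m, giving F × 4 clockwise.
For rotational equilibrium, F × 4 = 801.3, so F = 801.3 / 4 = 200 N.

F ≈ 200 N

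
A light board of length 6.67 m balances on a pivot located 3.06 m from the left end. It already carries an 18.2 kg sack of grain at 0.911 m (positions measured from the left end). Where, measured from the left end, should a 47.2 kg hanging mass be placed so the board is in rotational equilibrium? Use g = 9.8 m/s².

x ≈ 3.89 m from the left end

Choose the pivot (at 3.06 m from the left end) as the axis so the support reaction has zero arm there.
Sack of grain: 18.2 × 9.8 = 178.4 N down at 0.911 m → arm 2.149 m, τ = 178.4 × 2.149 = 383.4 N·m counterclockwise.
Net moment of existing loads = 383.4 N·m counterclockwise.
The hanging mass weighs 47.2 × 9.8 = 462.6 N and must supply an equal clockwise moment, so its lever arm about the pivot is 383.4 / 462.6 = 0.829 m.
That puts it at 3.06 + 0.829 = 3.89 m from the left end.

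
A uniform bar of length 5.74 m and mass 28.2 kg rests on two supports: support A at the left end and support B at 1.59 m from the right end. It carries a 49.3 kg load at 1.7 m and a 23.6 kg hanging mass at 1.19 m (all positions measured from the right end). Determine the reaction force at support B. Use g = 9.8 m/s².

R_B ≈ 915 N

Choose support A as the axis so its reaction then has zero moment arm.
Beam weight: 28.2 × 9.8 = 276.4 N down at 2.87 m → arm 2.87 m, τ = 276.4 × 2.87 = 793.3 N·m clockwise.
Load: 49.3 × 9.8 = 483.1 N down at 1.7 m → arm 4.04 m, τ = 483.1 × 4.04 = 1952 N·m clockwise.
Hanging mass: 23.6 × 9.8 = 231.3 N down at 1.19 m → arm 4.55 m, τ = 231.3 × 4.55 = 1052 N·m clockwise.
Net load moment about support A = 3797 N·m clockwise.
Reaction R at support B is upward at 1.59 m, arm 4.15 m → moment R × 4.15 counterclockwise.
Setting net torque to zero: R × 4.15 = 3797 → R = 915 N.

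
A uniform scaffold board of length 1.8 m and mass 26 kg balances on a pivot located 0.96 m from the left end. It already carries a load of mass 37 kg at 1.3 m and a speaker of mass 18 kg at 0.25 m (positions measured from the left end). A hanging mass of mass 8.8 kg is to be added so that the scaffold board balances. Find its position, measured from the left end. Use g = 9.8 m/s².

Sum moments about the pivot (at 0.96 m from the left end) (the support reaction has zero arm there).
Beam weight: 26 × 9.8 = 254.8 N down at 0.9 m → arm 0.06 m, τ = 254.8 × 0.06 = 15.29 N·m counterclockwise.
Load: 37 × 9.8 = 362.6 N down at 1.3 m → arm 0.34 m, τ = 362.6 × 0.34 = 123.3 N·m clockwise.
Speaker: 18 × 9.8 = 176.4 N down at 0.25 m → arm 0.71 m, τ = 176.4 × 0.71 = 125.2 N·m counterclockwise.
Net moment of existing loads = 17.19 N·m counterclockwise.
The hanging mass weighs 8.8 × 9.8 = 86.24 N and must supply an equal clockwise moment, so its lever arm about the pivot is 17.19 / 86.24 = 0.199 m.
That puts it at 0.96 + 0.199 = 1.16 m from the left end.

x ≈ 1.16 m from the left end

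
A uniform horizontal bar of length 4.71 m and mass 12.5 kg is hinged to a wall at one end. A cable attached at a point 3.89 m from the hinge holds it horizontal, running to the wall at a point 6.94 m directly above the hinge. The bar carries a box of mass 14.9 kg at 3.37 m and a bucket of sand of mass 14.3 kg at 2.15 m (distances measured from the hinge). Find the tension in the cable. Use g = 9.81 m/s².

Choose the hinge as the axis so the unknown hinge reaction has zero arm there.
Beam weight: 12.5 × 9.81 = 122.6 N down at 2.355 m → arm 2.355 m, τ = 122.6 × 2.355 = 288.7 N·m clockwise.
Box: 14.9 × 9.81 = 146.2 N down at 3.37 m → arm 3.37 m, τ = 146.2 × 3.37 = 492.7 N·m clockwise.
Bucket of sand: 14.3 × 9.81 = 140.3 N down at 2.15 m → arm 2.15 m, τ = 140.3 × 2.15 = 301.6 N·m clockwise.
Total clockwise load moment = 1083 N·m.
The cable tension T acts at 3.89 m; only its component perpendicular to the bar, T sinθ, produces torque. sinθ = h/√(h²+d²) = 6.94/√(6.94²+3.89²) = 0.8723.
Στ = 0 ⇒ T × 3.89 × 0.8723 = 1083 ⇒ T = 1083 / 3.393 = 319 N.

T ≈ 319 N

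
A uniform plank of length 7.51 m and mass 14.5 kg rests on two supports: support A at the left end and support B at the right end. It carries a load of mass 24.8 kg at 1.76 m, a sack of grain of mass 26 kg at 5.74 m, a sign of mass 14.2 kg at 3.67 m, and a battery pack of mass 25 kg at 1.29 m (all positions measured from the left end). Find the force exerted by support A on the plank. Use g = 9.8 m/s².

Taking torques about support B:
Beam weight: 14.5 × 9.8 = 142.1 N down at 3.755 m → arm 3.755 m, τ = 142.1 × 3.755 = 533.6 N·m counterclockwise.
Load: 24.8 × 9.8 = 243 N down at 1.76 m → arm 5.75 m, τ = 243 × 5.75 = 1397 N·m counterclockwise.
Sack of grain: 26 × 9.8 = 254.8 N down at 5.74 m → arm 1.77 m, τ = 254.8 × 1.77 = 451 N·m counterclockwise.
Sign: 14.2 × 9.8 = 139.2 N down at 3.67 m → arm 3.84 m, τ = 139.2 × 3.84 = 534.5 N·m counterclockwise.
Battery pack: 25 × 9.8 = 245 N down at 1.29 m → arm 6.22 m, τ = 245 × 6.22 = 1524 N·m counterclockwise.
Net load moment about support B = 4440 N·m counterclockwise.
Reaction R at support A is upward at 0 m, arm 7.51 m → moment R × 7.51 clockwise.
For rotational equilibrium, R × 7.51 = 4440, so R = 591 N.

R_A ≈ 591 N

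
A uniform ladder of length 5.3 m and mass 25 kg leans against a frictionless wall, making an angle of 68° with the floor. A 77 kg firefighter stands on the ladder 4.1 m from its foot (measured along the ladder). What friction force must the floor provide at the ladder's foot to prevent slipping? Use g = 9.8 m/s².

f ≈ 285 N

Choose the foot of the ladder as the axis so the floor normal and friction both act there and drop out.
Ladder weight 25×9.8 = 245 N acts at 2.65 m along the ladder; its horizontal arm is 2.65·cos68° = 0.9927 m → τ = 243.2 N·m clockwise.
Firefighter: 77×9.8 = 754.6 N at 4.1 m → arm 1.536 m → τ = 1159 N·m clockwise.
Wall normal N acts horizontally at the top; its moment arm is the height L sinθ = 5.3·sin68° = 4.914 m, counterclockwise.
Στ = 0 ⇒ N × 4.914 = 1402 ⇒ N = 285 N.
ΣFx = 0: friction at the foot balances the wall's push, so f = N_wall = 285 N.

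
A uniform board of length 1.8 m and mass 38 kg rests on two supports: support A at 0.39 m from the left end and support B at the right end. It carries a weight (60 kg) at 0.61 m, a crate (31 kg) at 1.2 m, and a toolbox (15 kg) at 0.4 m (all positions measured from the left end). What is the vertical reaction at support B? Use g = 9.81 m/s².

R_B ≈ 402 N

Take moments about support A.
Beam weight: 38 × 9.81 = 372.8 N down at 0.9 m → arm 0.51 m, τ = 372.8 × 0.51 = 190.1 N·m clockwise.
Weight: 60 × 9.81 = 588.6 N down at 0.61 m → arm 0.22 m, τ = 588.6 × 0.22 = 129.5 N·m clockwise.
Crate: 31 × 9.81 = 304.1 N down at 1.2 m → arm 0.81 m, τ = 304.1 × 0.81 = 246.3 N·m clockwise.
Toolbox: 15 × 9.81 = 147.2 N down at 0.4 m → arm 0.01 m, τ = 147.2 × 0.01 = 1.472 N·m clockwise.
Net load moment about support A = 567.4 N·m clockwise.
Reaction R at support B is upward at 1.8 m, arm 1.41 m → moment R × 1.41 counterclockwise.
Balancing moments: R × 1.41 = 567.4, giving R = 402 N.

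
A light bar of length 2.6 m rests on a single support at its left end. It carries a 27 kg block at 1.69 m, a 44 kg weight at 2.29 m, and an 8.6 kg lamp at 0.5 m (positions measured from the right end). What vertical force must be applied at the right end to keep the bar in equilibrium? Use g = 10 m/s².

F ≈ 216 N

Taking torques about the left end:
Block: 27 × 10 = 270 N down at 1.69 m → arm 0.91 m, τ = 270 × 0.91 = 245.7 N·m clockwise.
Weight: 44 × 10 = 440 N down at 2.29 m → arm 0.31 m, τ = 440 × 0.31 = 136.4 N·m clockwise.
Lamp: 8.6 × 10 = 86 N down at 0.5 m → arm 2.1 m, τ = 86 × 2.1 = 180.6 N·m clockwise.
Net moment of the loads = 562.7 N·m clockwise.
The upward force F acts at the right end, arm 2.6 m, giving F × 2.6 counterclockwise.
Στ = 0 ⇒ F × 2.6 = 562.7 ⇒ F = 562.7 / 2.6 = 216 N.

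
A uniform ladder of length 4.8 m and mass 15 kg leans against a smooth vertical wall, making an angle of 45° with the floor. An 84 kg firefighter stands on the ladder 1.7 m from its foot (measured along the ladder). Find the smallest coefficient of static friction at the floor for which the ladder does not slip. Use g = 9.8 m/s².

μ_min ≈ 0.376

Taking torques about the foot of the ladder:
Ladder weight 15×9.8 = 147 N acts at 2.4 m along the ladder; its horizontal arm is 2.4·cos45° = 1.697 m → τ = 249.5 N·m clockwise.
Firefighter: 84×9.8 = 823.2 N at 1.7 m → arm 1.202 m → τ = 989.5 N·m clockwise.
Wall normal N acts horizontally at the top; its moment arm is the height L sinθ = 4.8·sin45° = 3.394 m, counterclockwise.
Balancing moments: N × 3.394 = 1239, giving N = 365.1 N.
ΣFx = 0 ⇒ f = N_wall = 365.1 N. ΣFy = 0 ⇒ N_floor = 970.2 N.
μ_min = f / N_floor = 365.1 / 970.2 = 0.376.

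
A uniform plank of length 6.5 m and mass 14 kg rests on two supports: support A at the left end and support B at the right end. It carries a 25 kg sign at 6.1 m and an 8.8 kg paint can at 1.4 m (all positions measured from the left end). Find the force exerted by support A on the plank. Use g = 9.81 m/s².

Sum moments about support B (its reaction then has zero moment arm).
Beam weight: 14 × 9.81 = 137.3 N down at 3.25 m → arm 3.25 m, τ = 137.3 × 3.25 = 446.2 N·m counterclockwise.
Sign: 25 × 9.81 = 245.2 N down at 6.1 m → arm 0.4 m, τ = 245.2 × 0.4 = 98.08 N·m counterclockwise.
Paint can: 8.8 × 9.81 = 86.33 N down at 1.4 m → arm 5.1 m, τ = 86.33 × 5.1 = 440.3 N·m counterclockwise.
Net load moment about support B = 984.6 N·m counterclockwise.
Reaction R at support A is upward at 0 m, arm 6.5 m → moment R × 6.5 clockwise.
Στ = 0 ⇒ R × 6.5 = 984.6 ⇒ R = 151 N.

R_A ≈ 151 N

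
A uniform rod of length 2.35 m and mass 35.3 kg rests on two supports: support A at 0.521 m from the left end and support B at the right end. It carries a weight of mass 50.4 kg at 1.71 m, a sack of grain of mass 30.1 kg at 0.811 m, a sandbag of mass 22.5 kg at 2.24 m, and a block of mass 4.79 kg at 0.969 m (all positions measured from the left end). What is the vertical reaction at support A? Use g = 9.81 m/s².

Choose support B as the axis so its reaction then has zero moment arm.
Beam weight: 35.3 × 9.81 = 346.3 N down at 1.175 m → arm 1.175 m, τ = 346.3 × 1.175 = 406.9 N·m counterclockwise.
Weight: 50.4 × 9.81 = 494.4 N down at 1.71 m → arm 0.64 m, τ = 494.4 × 0.64 = 316.4 N·m counterclockwise.
Sack of grain: 30.1 × 9.81 = 295.3 N down at 0.811 m → arm 1.539 m, τ = 295.3 × 1.539 = 454.5 N·m counterclockwise.
Sandbag: 22.5 × 9.81 = 220.7 N down at 2.24 m → arm 0.11 m, τ = 220.7 × 0.11 = 24.28 N·m counterclockwise.
Block: 4.79 × 9.81 = 46.99 N down at 0.969 m → arm 1.381 m, τ = 46.99 × 1.381 = 64.89 N·m counterclockwise.
Net load moment about support B = 1267 N·m counterclockwise.
Reaction R at support A is upward at 0.521 m, arm 1.829 m → moment R × 1.829 clockwise.
For rotational equilibrium, R × 1.829 = 1267, so R = 693 N.

R_A ≈ 693 N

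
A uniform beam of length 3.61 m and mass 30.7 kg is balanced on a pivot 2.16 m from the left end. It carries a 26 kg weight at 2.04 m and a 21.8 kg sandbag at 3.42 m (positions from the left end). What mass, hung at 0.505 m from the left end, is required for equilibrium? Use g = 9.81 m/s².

Sum moments about the pivot (at 2.16 m from the left end) (the support reaction has zero arm there).
Beam weight: 30.7 × 9.81 = 301.2 N down at 1.805 m → arm 0.355 m, τ = 301.2 × 0.355 = 106.9 N·m counterclockwise.
Weight: 26 × 9.81 = 255.1 N down at 2.04 m → arm 0.12 m, τ = 255.1 × 0.12 = 30.61 N·m counterclockwise.
Sandbag: 21.8 × 9.81 = 213.9 N down at 3.42 m → arm 1.26 m, τ = 213.9 × 1.26 = 269.5 N·m clockwise.
Net moment of known loads = 132 N·m clockwise.
An unknown mass m at 0.505 m has arm 1.655 m; its moment is m·g·1.655 counterclockwise.
For rotational equilibrium, m × 9.81 × 1.655 = 132, so m = 132 / (9.81 × 1.655) = 8.13 kg.

m ≈ 8.13 kg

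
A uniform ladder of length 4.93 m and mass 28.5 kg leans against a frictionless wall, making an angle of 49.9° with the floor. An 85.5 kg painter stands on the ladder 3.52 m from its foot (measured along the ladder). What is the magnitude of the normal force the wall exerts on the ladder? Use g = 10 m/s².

N_wall ≈ 634 N

About the foot of the ladder:
Ladder weight 28.5×10 = 285 N acts at 2.465 m along the ladder; its horizontal arm is 2.465·cos49.9° = 1.588 m → τ = 452.6 N·m clockwise.
Painter: 85.5×10 = 855 N at 3.52 m → arm 2.267 m → τ = 1938 N·m clockwise.
Wall normal N acts horizontally at the top; its moment arm is the height L sinθ = 4.93·sin49.9° = 3.771 m, counterclockwise.
For rotational equilibrium, N × 3.771 = 2391, so N = 634 N.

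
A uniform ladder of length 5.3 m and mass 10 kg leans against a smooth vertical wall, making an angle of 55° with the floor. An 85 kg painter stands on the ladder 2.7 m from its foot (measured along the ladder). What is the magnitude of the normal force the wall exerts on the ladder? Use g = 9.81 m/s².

N_wall ≈ 332 N

Sum moments about the foot of the ladder (the floor normal and friction both act there and drop out).
Ladder weight 10×9.81 = 98.1 N acts at 2.65 m along the ladder; its horizontal arm is 2.65·cos55° = 1.52 m → τ = 149.1 N·m clockwise.
Painter: 85×9.81 = 833.9 N at 2.7 m → arm 1.549 m → τ = 1292 N·m clockwise.
Wall normal N acts horizontally at the top; its moment arm is the height L sinθ = 5.3·sin55° = 4.342 m, counterclockwise.
For rotational equilibrium, N × 4.342 = 1441, so N = 332 N.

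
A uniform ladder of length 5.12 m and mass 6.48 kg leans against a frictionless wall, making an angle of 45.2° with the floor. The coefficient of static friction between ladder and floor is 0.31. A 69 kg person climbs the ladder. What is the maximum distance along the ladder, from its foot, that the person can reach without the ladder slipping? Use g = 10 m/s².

Take moments about the foot of the ladder.
Ladder weight 6.48×10 = 64.8 N acts at 2.56 m along the ladder; its horizontal arm is 2.56·cos45.2° = 1.804 m → τ = 116.9 N·m clockwise.
Person weight 69×10 = 690 N at distance d → arm d·cos45.2° → τ = 690·d·0.7046 clockwise.
Wall normal N at the top has arm L sinθ = 3.633 m counterclockwise, so Στ = 0 gives N·3.633 = 116.9 + 486.2·d.
ΣFy = 0 ⇒ N_floor = 754.8 N, so the maximum friction is μ_s·N_floor = 0.31×754.8 = 234 N. ΣFx = 0 ⇒ N_wall = f, so at the slipping point N = 234 N.
Substituting: 234×3.633 = 116.9 + 486.2·d ⇒ d = (850.1 − 116.9) / 486.2 = 1.51 m.

d ≈ 1.51 m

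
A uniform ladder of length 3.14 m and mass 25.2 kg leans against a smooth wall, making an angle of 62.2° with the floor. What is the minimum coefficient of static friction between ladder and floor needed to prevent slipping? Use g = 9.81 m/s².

μ_min ≈ 0.264

Taking torques about the foot of the ladder:
Ladder weight 25.2×9.81 = 247.2 N acts at 1.57 m along the ladder; its horizontal arm is 1.57·cos62.2° = 0.7322 m → τ = 181 N·m clockwise.
Wall normal N acts horizontally at the top; its moment arm is the height L sinθ = 3.14·sin62.2° = 2.778 m, counterclockwise.
Setting net torque to zero: N × 2.778 = 181 → N = 65.15 N.
ΣFx = 0 ⇒ f = N_wall = 65.15 N. ΣFy = 0 ⇒ N_floor = 247.2 N.
μ_min = f / N_floor = 65.15 / 247.2 = 0.264.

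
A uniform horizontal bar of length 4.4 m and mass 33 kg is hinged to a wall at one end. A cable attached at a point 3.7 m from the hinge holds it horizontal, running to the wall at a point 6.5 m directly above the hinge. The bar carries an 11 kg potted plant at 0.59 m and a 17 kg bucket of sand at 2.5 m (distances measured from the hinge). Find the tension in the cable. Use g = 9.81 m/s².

Sum moments about the hinge (the unknown hinge reaction has zero arm there).
Beam weight: 33 × 9.81 = 323.7 N down at 2.2 m → arm 2.2 m, τ = 323.7 × 2.2 = 712.1 N·m clockwise.
Potted plant: 11 × 9.81 = 107.9 N down at 0.59 m → arm 0.59 m, τ = 107.9 × 0.59 = 63.66 N·m clockwise.
Bucket of sand: 17 × 9.81 = 166.8 N down at 2.5 m → arm 2.5 m, τ = 166.8 × 2.5 = 417 N·m clockwise.
Total clockwise load moment = 1193 N·m.
The cable tension T acts at 3.7 m; only its component perpendicular to the bar, T sinθ, produces torque. sinθ = h/√(h²+d²) = 6.5/√(6.5²+3.7²) = 0.8691.
Στ = 0 ⇒ T × 3.7 × 0.8691 = 1193 ⇒ T = 1193 / 3.216 = 371 N.

T ≈ 371 N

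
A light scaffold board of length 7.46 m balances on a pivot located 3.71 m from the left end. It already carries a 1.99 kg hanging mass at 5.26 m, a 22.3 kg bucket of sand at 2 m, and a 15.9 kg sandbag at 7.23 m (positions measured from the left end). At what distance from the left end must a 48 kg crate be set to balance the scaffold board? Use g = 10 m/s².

x ≈ 3.27 m from the left end

About the pivot (at 3.71 m from the left end):
Hanging mass: 1.99 × 10 = 19.9 N down at 5.26 m → arm 1.55 m, τ = 19.9 × 1.55 = 30.84 N·m clockwise.
Bucket of sand: 22.3 × 10 = 223 N down at 2 m → arm 1.71 m, τ = 223 × 1.71 = 381.3 N·m counterclockwise.
Sandbag: 15.9 × 10 = 159 N down at 7.23 m → arm 3.52 m, τ = 159 × 3.52 = 559.7 N·m clockwise.
Net moment of existing loads = 209.2 N·m clockwise.
The crate weighs 48 × 10 = 480 N and must supply an equal counterclockwise moment, so its lever arm about the pivot is 209.2 / 480 = 0.436 m.
That puts it at 3.71 − 0.436 = 3.27 m from the left end.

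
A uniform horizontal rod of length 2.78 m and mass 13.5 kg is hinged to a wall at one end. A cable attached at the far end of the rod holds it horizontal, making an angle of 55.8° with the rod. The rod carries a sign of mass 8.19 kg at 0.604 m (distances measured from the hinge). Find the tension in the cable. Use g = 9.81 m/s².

T ≈ 101 N

About the hinge:
Beam weight: 13.5 × 9.81 = 132.4 N down at 1.39 m → arm 1.39 m, τ = 132.4 × 1.39 = 184 N·m clockwise.
Sign: 8.19 × 9.81 = 80.34 N down at 0.604 m → arm 0.604 m, τ = 80.34 × 0.604 = 48.53 N·m clockwise.
Total clockwise load moment = 232.5 N·m.
The cable tension T acts at 2.78 m; only its component perpendicular to the rod, T sinθ, produces torque. sin 55.8° = 0.8271.
Setting net torque to zero: T × 2.78 × 0.8271 = 232.5 → T = 232.5 / 2.299 = 101 N.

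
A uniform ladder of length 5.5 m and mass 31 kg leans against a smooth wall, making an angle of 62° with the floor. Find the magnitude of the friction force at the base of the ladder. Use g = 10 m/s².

f ≈ 82.4 N

Take moments about the foot of the ladder.
Ladder weight 31×10 = 310 N acts at 2.75 m along the ladder; its horizontal arm is 2.75·cos62° = 1.291 m → τ = 400.2 N·m clockwise.
Wall normal N acts horizontally at the top; its moment arm is the height L sinθ = 5.5·sin62° = 4.856 m, counterclockwise.
Balancing moments: N × 4.856 = 400.2, giving N = 82.4 N.
ΣFx = 0: friction at the foot balances the wall's push, so f = N_wall = 82.4 N.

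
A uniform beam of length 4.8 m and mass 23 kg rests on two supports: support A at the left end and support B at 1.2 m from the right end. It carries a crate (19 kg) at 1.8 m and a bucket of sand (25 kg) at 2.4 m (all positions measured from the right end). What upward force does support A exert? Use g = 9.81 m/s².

Taking torques about support B:
Beam weight: 23 × 9.81 = 225.6 N down at 2.4 m → arm 1.2 m, τ = 225.6 × 1.2 = 270.7 N·m counterclockwise.
Crate: 19 × 9.81 = 186.4 N down at 1.8 m → arm 0.6 m, τ = 186.4 × 0.6 = 111.8 N·m counterclockwise.
Bucket of sand: 25 × 9.81 = 245.2 N down at 2.4 m → arm 1.2 m, τ = 245.2 × 1.2 = 294.2 N·m counterclockwise.
Net load moment about support B = 676.7 N·m counterclockwise.
Reaction R at support A is upward at 4.8 m, arm 3.6 m → moment R × 3.6 clockwise.
For rotational equilibrium, R × 3.6 = 676.7, so R = 188 N.

R_A ≈ 188 N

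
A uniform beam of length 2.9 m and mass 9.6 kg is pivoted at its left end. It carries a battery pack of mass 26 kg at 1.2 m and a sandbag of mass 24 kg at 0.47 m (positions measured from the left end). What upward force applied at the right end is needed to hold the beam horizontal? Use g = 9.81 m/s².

Choose the left end as the axis so the unknown pivot reaction has zero arm there.
Beam weight: 9.6 × 9.81 = 94.18 N down at 1.45 m → arm 1.45 m, τ = 94.18 × 1.45 = 136.6 N·m clockwise.
Battery pack: 26 × 9.81 = 255.1 N down at 1.2 m → arm 1.2 m, τ = 255.1 × 1.2 = 306.1 N·m clockwise.
Sandbag: 24 × 9.81 = 235.4 N down at 0.47 m → arm 0.47 m, τ = 235.4 × 0.47 = 110.6 N·m clockwise.
Net moment of the loads = 553.3 N·m clockwise.
The upward force F acts at the right end, arm 2.9 m, giving F × 2.9 counterclockwise.
Στ = 0 ⇒ F × 2.9 = 553.3 ⇒ F = 553.3 / 2.9 = 191 N.

F ≈ 191 N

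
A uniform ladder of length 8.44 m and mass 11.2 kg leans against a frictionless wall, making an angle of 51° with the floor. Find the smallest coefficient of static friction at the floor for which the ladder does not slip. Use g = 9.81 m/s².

Take moments about the foot of the ladder.
Ladder weight 11.2×9.81 = 109.9 N acts at 4.22 m along the ladder; its horizontal arm is 4.22·cos51° = 2.656 m → τ = 291.9 N·m clockwise.
Wall normal N acts horizontally at the top; its moment arm is the height L sinθ = 8.44·sin51° = 6.559 m, counterclockwise.
Setting net torque to zero: N × 6.559 = 291.9 → N = 44.5 N.
ΣFx = 0 ⇒ f = N_wall = 44.5 N. ΣFy = 0 ⇒ N_floor = 109.9 N.
μ_min = f / N_floor = 44.5 / 109.9 = 0.405.

μ_min ≈ 0.405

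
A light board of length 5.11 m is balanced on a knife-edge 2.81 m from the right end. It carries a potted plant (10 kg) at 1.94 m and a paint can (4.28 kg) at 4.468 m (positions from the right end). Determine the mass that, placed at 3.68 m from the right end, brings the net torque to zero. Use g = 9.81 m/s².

About the knife-edge (at 2.81 m from the right end):
Potted plant: 10 × 9.81 = 98.1 N down at 1.94 m → arm 0.87 m, τ = 98.1 × 0.87 = 85.35 N·m clockwise.
Paint can: 4.28 × 9.81 = 41.99 N down at 4.468 m → arm 1.658 m, τ = 41.99 × 1.658 = 69.62 N·m counterclockwise.
Net moment of known loads = 15.73 N·m clockwise.
An unknown mass m at 3.68 m has arm 0.87 m; its moment is m·g·0.87 counterclockwise.
For rotational equilibrium, m × 9.81 × 0.87 = 15.73, so m = 15.73 / (9.81 × 0.87) = 1.84 kg.

m ≈ 1.84 kg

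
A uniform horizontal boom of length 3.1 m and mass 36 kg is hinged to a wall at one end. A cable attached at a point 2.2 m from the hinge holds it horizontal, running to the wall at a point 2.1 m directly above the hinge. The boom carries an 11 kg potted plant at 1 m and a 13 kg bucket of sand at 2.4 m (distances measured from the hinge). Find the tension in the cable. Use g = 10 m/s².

Taking torques about the hinge:
Beam weight: 36 × 10 = 360 N down at 1.55 m → arm 1.55 m, τ = 360 × 1.55 = 558 N·m clockwise.
Potted plant: 11 × 10 = 110 N down at 1 m → arm 1 m, τ = 110 × 1 = 110 N·m clockwise.
Bucket of sand: 13 × 10 = 130 N down at 2.4 m → arm 2.4 m, τ = 130 × 2.4 = 312 N·m clockwise.
Total clockwise load moment = 980 N·m.
The cable tension T acts at 2.2 m; only its component perpendicular to the boom, T sinθ, produces torque. sinθ = h/√(h²+d²) = 2.1/√(2.1²+2.2²) = 0.6905.
Setting net torque to zero: T × 2.2 × 0.6905 = 980 → T = 980 / 1.519 = 645 N.

T ≈ 645 N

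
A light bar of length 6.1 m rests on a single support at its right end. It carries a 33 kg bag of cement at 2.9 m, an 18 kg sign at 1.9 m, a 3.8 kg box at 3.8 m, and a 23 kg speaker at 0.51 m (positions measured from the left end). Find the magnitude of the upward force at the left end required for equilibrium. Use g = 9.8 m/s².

Take moments about the right end.
Bag of cement: 33 × 9.8 = 323.4 N down at 2.9 m → arm 3.2 m, τ = 323.4 × 3.2 = 1035 N·m counterclockwise.
Sign: 18 × 9.8 = 176.4 N down at 1.9 m → arm 4.2 m, τ = 176.4 × 4.2 = 740.9 N·m counterclockwise.
Box: 3.8 × 9.8 = 37.24 N down at 3.8 m → arm 2.3 m, τ = 37.24 × 2.3 = 85.65 N·m counterclockwise.
Speaker: 23 × 9.8 = 225.4 N down at 0.51 m → arm 5.59 m, τ = 225.4 × 5.59 = 1260 N·m counterclockwise.
Net moment of the loads = 3122 N·m counterclockwise.
The upward force F acts at the left end, arm 6.1 m, giving F × 6.1 clockwise.
Στ = 0 ⇒ F × 6.1 = 3122 ⇒ F = 3122 / 6.1 = 512 N.

F ≈ 512 N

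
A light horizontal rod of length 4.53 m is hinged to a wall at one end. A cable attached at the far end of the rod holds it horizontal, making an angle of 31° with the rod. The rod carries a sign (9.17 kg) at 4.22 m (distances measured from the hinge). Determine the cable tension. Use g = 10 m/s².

T ≈ 166 N

Taking torques about the hinge:
Sign: 9.17 × 10 = 91.7 N down at 4.22 m → arm 4.22 m, τ = 91.7 × 4.22 = 387 N·m clockwise.
Total clockwise load moment = 387 N·m.
The cable tension T acts at 4.53 m; only its component perpendicular to the rod, T sinθ, produces torque. sin 31° = 0.515.
Balancing moments: T × 4.53 × 0.515 = 387, giving T = 387 / 2.333 = 166 N.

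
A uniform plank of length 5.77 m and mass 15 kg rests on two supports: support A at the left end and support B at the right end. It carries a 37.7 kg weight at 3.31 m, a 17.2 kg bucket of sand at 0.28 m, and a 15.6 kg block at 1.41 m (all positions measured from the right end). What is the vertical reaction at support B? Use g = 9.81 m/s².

About support A:
Beam weight: 15 × 9.81 = 147.2 N down at 2.885 m → arm 2.885 m, τ = 147.2 × 2.885 = 424.7 N·m clockwise.
Weight: 37.7 × 9.81 = 369.8 N down at 3.31 m → arm 2.46 m, τ = 369.8 × 2.46 = 909.7 N·m clockwise.
Bucket of sand: 17.2 × 9.81 = 168.7 N down at 0.28 m → arm 5.49 m, τ = 168.7 × 5.49 = 926.2 N·m clockwise.
Block: 15.6 × 9.81 = 153 N down at 1.41 m → arm 4.36 m, τ = 153 × 4.36 = 667.1 N·m clockwise.
Net load moment about support A = 2928 N·m clockwise.
Reaction R at support B is upward at 0 m, arm 5.77 m → moment R × 5.77 counterclockwise.
Balancing moments: R × 5.77 = 2928, giving R = 507 N.

R_B ≈ 507 N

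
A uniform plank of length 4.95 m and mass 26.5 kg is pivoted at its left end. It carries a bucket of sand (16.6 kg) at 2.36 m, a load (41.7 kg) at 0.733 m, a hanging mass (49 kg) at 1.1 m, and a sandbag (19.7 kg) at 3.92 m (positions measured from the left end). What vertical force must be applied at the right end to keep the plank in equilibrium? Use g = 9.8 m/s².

About the left end:
Beam weight: 26.5 × 9.8 = 259.7 N down at 2.475 m → arm 2.475 m, τ = 259.7 × 2.475 = 642.8 N·m clockwise.
Bucket of sand: 16.6 × 9.8 = 162.7 N down at 2.36 m → arm 2.36 m, τ = 162.7 × 2.36 = 384 N·m clockwise.
Load: 41.7 × 9.8 = 408.7 N down at 0.733 m → arm 0.733 m, τ = 408.7 × 0.733 = 299.6 N·m clockwise.
Hanging mass: 49 × 9.8 = 480.2 N down at 1.1 m → arm 1.1 m, τ = 480.2 × 1.1 = 528.2 N·m clockwise.
Sandbag: 19.7 × 9.8 = 193.1 N down at 3.92 m → arm 3.92 m, τ = 193.1 × 3.92 = 757 N·m clockwise.
Net moment of the loads = 2612 N·m clockwise.
The upward force F acts at the right end, arm 4.95 m, giving F × 4.95 counterclockwise.
Balancing moments: F × 4.95 = 2612, giving F = 2612 / 4.95 = 528 N.

F ≈ 528 N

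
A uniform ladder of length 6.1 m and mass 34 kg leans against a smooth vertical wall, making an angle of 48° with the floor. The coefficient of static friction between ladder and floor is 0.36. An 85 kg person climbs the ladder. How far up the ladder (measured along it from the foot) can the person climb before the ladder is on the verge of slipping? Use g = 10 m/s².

Choose the foot of the ladder as the axis so the floor normal and friction both act there and drop out.
Ladder weight 34×10 = 340 N acts at 3.05 m along the ladder; its horizontal arm is 3.05·cos48° = 2.041 m → τ = 693.9 N·m clockwise.
Person weight 85×10 = 850 N at distance d → arm d·cos48° → τ = 850·d·0.6691 clockwise.
Wall normal N at the top has arm L sinθ = 4.533 m counterclockwise, so Στ = 0 gives N·4.533 = 693.9 + 568.7·d.
ΣFy = 0 ⇒ N_floor = 1190 N, so the maximum friction is μ_s·N_floor = 0.36×1190 = 428.4 N. ΣFx = 0 ⇒ N_wall = f, so at the slipping point N = 428.4 N.
Substituting: 428.4×4.533 = 693.9 + 568.7·d ⇒ d = (1942 − 693.9) / 568.7 = 2.19 m.

d ≈ 2.19 m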